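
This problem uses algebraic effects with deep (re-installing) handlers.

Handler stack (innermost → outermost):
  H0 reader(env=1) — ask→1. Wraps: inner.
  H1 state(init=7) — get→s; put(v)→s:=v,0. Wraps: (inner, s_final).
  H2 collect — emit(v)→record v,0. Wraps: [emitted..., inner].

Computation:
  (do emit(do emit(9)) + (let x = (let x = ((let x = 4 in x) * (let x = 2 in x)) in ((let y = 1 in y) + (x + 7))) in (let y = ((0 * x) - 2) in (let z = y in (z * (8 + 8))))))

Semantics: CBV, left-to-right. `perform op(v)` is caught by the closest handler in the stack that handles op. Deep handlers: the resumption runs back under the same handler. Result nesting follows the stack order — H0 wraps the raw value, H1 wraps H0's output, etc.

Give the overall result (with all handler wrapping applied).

Step-by-step:
emit(9) @ H2 ⇒ out+=9
emit(0) @ H2 ⇒ out+=0
H0 returns -32
H1 returns (-32, 7)
H2 returns [9, 0, (-32, 7)]
= [9, 0, (-32, 7)]

Answer: [9, 0, (-32, 7)]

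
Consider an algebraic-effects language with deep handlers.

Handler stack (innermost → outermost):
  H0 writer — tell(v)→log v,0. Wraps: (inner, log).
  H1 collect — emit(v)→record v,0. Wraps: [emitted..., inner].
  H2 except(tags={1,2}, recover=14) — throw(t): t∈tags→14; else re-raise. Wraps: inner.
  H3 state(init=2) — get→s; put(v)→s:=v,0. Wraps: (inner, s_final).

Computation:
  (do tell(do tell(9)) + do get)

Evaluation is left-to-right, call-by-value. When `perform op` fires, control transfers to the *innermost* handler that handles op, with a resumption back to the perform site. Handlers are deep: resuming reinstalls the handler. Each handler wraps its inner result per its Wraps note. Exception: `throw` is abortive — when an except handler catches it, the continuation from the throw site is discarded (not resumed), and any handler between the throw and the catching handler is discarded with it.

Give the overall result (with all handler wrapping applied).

Evaluation trace:
tell(9) @ H0 ⇒ log+=9
tell(0) @ H0 ⇒ log+=0
get @ H3 ⇒ 2
H0 returns (2, (9, 0))
H1 returns [(2, (9, 0))]
H2 returns [(2, (9, 0))]
H3 returns ([(2, (9, 0))], 2)
= ([(2, (9, 0))], 2)

Answer: ([(2, (9, 0))], 2)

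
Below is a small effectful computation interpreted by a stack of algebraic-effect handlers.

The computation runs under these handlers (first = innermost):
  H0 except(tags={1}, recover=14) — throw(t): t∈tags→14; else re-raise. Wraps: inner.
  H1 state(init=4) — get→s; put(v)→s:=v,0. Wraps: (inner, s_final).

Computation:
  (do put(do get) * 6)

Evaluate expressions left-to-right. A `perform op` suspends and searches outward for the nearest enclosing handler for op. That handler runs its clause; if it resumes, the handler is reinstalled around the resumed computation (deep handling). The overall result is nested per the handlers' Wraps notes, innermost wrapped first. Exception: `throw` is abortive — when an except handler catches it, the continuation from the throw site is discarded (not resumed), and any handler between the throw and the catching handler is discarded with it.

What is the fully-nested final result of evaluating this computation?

Working:
get @ H1 ⇒ 4
put(4) @ H1 ⇒ s:=4
H0 returns 0
H1 returns (0, 4)
= (0, 4)

Answer: (0, 4)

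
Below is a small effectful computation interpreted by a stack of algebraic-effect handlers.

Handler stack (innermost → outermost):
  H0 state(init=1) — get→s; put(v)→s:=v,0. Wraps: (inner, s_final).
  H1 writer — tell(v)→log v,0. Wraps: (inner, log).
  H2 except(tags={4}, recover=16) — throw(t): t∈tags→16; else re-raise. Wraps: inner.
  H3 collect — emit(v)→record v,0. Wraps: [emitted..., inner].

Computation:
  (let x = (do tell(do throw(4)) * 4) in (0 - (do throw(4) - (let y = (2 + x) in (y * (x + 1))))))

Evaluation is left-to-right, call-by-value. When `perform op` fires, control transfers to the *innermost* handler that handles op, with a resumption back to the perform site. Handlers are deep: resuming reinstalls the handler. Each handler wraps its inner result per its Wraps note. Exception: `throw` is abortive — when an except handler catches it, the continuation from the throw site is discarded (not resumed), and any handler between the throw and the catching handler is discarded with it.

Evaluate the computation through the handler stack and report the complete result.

Working:
throw(4) @ H2 caught ⇒ 16
H3 returns [16]
= [16]

Answer: [16]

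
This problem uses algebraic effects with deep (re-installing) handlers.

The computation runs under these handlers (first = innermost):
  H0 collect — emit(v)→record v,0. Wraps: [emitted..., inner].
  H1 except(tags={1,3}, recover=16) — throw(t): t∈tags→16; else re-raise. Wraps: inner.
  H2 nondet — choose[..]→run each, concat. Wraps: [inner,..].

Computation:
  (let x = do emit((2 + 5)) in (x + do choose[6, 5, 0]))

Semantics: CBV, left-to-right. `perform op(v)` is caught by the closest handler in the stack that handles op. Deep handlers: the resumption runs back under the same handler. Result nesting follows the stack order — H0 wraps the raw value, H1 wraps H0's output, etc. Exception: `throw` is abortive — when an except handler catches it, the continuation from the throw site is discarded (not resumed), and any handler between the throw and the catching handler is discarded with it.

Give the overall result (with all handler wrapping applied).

Answer: [[7, 6], [7, 5], [7, 0]]

Working:
emit(7) @ H0 ⇒ out+=7
choose[6, 5, 0] @ H2
  branch[0] choose=6:
    H0 returns [7, 6]
    H1 returns [7, 6]
    H2 returns [[7, 6]]
  branch[1] choose=5:
    H0 returns [7, 5]
    H1 returns [7, 5]
    H2 returns [[7, 5]]
  branch[2] choose=0:
    H0 returns [7, 0]
    H1 returns [7, 0]
    H2 returns [[7, 0]]
= [[7, 6], [7, 5], [7, 0]]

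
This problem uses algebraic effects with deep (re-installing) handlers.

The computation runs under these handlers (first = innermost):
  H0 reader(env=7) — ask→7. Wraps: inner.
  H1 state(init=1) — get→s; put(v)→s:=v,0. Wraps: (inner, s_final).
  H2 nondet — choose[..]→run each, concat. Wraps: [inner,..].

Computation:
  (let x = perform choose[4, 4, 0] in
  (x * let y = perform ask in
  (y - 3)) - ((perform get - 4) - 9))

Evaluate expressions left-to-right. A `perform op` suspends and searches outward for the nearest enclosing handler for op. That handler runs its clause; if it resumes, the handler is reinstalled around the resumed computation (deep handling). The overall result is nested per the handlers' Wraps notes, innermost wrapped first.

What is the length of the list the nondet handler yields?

Answer: 3

Evaluation trace:
choose[4, 4, 0] @ H2
  branch[0] choose=4:
    ask @ H0 ⇒ 7
    get @ H1 ⇒ 1
    H0 returns 28
    H1 returns (28, 1)
    H2 returns [(28, 1)]
  branch[1] choose=4:
    ask @ H0 ⇒ 7
    get @ H1 ⇒ 1
    H0 returns 28
    H1 returns (28, 1)
    H2 returns [(28, 1)]
  branch[2] choose=0:
    ask @ H0 ⇒ 7
    get @ H1 ⇒ 1
    H0 returns 12
    H1 returns (12, 1)
    H2 returns [(12, 1)]
= [(28, 1), (28, 1), (12, 1)]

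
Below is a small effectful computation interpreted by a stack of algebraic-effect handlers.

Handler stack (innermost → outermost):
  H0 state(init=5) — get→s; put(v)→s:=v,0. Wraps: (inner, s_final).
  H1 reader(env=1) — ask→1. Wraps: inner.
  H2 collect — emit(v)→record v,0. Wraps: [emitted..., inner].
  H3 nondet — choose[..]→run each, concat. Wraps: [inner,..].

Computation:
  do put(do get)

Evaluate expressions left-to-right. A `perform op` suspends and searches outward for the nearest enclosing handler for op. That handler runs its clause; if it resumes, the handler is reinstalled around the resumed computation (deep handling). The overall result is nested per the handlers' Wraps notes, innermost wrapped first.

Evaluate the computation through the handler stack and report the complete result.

Working:
get @ H0 ⇒ 5
put(5) @ H0 ⇒ s:=5
H0 returns (0, 5)
H1 returns (0, 5)
H2 returns [(0, 5)]
H3 returns [[(0, 5)]]
= [[(0, 5)]]

Answer: [[(0, 5)]]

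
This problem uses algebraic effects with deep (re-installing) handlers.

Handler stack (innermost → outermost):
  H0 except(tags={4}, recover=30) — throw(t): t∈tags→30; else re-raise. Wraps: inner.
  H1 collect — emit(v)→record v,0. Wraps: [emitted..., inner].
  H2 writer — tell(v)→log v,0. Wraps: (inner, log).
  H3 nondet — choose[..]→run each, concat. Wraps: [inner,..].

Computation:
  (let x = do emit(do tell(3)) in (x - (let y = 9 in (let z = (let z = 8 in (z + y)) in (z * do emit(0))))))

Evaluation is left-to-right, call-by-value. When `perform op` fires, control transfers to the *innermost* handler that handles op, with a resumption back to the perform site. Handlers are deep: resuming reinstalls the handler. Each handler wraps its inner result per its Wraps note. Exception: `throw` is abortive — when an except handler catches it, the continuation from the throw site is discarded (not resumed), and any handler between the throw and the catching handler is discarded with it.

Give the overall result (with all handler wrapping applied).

Working:
tell(3) @ H2 ⇒ log+=3
emit(0) @ H1 ⇒ out+=0
emit(0) @ H1 ⇒ out+=0
H0 returns 0
H1 returns [0, 0, 0]
H2 returns ([0, 0, 0], (3))
H3 returns [([0, 0, 0], (3))]
= [([0, 0, 0], (3))]

Answer: [([0, 0, 0], (3))]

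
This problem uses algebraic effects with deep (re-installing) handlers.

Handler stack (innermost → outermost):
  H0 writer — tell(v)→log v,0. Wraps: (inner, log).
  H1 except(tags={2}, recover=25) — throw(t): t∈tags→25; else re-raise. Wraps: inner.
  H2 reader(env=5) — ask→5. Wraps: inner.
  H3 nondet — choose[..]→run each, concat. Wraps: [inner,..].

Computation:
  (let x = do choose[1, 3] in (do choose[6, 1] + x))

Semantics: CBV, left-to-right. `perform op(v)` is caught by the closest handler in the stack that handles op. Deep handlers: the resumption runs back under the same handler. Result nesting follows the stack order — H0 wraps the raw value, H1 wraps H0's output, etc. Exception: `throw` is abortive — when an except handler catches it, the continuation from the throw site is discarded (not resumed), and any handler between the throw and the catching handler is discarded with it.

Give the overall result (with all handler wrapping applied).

Step-by-step:
choose[1, 3] @ H3
  branch[0] choose=1:
    choose[6, 1] @ H3
      branch[0] choose=6:
        H0 returns (7, ())
        H1 returns (7, ())
        H2 returns (7, ())
        H3 returns [(7, ())]
      branch[1] choose=1:
        H0 returns (2, ())
        H1 returns (2, ())
        H2 returns (2, ())
        H3 returns [(2, ())]
  branch[1] choose=3:
    choose[6, 1] @ H3
      branch[0] choose=6:
        H0 returns (9, ())
        H1 returns (9, ())
        H2 returns (9, ())
        H3 returns [(9, ())]
      branch[1] choose=1:
        H0 returns (4, ())
        H1 returns (4, ())
        H2 returns (4, ())
        H3 returns [(4, ())]
= [(7, ()), (2, ()), (9, ()), (4, ())]

Answer: [(7, ()), (2, ()), (9, ()), (4, ())]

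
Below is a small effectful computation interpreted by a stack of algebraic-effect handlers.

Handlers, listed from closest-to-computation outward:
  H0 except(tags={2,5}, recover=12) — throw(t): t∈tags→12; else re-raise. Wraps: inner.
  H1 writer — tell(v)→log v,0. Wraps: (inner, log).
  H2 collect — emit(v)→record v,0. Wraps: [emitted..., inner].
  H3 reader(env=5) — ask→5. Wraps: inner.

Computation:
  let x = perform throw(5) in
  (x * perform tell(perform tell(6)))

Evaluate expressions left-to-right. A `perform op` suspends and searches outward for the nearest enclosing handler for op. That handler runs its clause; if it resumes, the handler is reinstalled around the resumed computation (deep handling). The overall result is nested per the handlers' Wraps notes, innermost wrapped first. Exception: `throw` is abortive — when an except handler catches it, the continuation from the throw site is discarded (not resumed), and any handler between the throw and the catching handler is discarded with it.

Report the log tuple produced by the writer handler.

Working:
throw(5) @ H0 caught ⇒ 12
H1 returns (12, ())
H2 returns [(12, ())]
H3 returns [(12, ())]
= [(12, ())]

Answer: ()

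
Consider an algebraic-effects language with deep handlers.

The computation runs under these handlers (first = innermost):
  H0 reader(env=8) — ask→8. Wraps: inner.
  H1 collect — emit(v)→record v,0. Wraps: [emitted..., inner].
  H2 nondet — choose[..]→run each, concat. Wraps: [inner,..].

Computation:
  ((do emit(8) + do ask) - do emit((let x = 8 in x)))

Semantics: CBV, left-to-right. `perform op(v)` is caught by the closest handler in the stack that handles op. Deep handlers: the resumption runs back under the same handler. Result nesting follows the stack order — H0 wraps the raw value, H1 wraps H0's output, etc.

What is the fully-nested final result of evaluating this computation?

Answer: [[8, 8, 8]]

Working:
emit(8) @ H1 ⇒ out+=8
ask @ H0 ⇒ 8
emit(8) @ H1 ⇒ out+=8
H0 returns 8
H1 returns [8, 8, 8]
H2 returns [[8, 8, 8]]
= [[8, 8, 8]]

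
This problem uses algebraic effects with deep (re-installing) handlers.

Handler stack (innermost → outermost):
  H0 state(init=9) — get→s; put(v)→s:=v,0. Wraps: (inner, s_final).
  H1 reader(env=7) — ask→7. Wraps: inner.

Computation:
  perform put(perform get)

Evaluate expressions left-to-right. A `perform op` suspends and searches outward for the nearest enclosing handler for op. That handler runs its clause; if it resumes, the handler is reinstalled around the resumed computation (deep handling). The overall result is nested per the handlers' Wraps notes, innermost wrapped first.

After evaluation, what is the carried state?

Answer: 9

Step-by-step:
get @ H0 ⇒ 9
put(9) @ H0 ⇒ s:=9
H0 returns (0, 9)
H1 returns (0, 9)
= (0, 9)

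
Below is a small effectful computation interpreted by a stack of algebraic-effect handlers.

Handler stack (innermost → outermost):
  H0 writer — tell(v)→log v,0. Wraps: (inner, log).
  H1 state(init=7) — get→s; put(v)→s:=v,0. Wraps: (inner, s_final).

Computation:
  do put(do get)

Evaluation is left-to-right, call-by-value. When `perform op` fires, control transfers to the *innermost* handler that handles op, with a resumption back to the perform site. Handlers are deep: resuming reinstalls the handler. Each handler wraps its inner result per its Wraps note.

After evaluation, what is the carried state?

Answer: 7

Evaluation trace:
get @ H1 ⇒ 7
put(7) @ H1 ⇒ s:=7
H0 returns (0, ())
H1 returns ((0, ()), 7)
= ((0, ()), 7)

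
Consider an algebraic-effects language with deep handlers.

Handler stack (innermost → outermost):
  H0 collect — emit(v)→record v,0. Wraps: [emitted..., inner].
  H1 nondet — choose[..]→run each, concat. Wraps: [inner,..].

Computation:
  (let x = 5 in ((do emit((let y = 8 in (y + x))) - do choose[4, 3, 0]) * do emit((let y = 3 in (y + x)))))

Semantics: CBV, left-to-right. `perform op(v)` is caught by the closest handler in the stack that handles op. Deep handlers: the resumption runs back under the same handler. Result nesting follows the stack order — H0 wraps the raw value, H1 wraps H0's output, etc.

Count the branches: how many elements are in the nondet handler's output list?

Answer: 3

Step-by-step:
emit(13) @ H0 ⇒ out+=13
choose[4, 3, 0] @ H1
  branch[0] choose=4:
    emit(8) @ H0 ⇒ out+=8
    H0 returns [13, 8, 0]
    H1 returns [[13, 8, 0]]
  branch[1] choose=3:
    emit(8) @ H0 ⇒ out+=8
    H0 returns [13, 8, 0]
    H1 returns [[13, 8, 0]]
  branch[2] choose=0:
    emit(8) @ H0 ⇒ out+=8
    H0 returns [13, 8, 0]
    H1 returns [[13, 8, 0]]
= [[13, 8, 0], [13, 8, 0], [13, 8, 0]]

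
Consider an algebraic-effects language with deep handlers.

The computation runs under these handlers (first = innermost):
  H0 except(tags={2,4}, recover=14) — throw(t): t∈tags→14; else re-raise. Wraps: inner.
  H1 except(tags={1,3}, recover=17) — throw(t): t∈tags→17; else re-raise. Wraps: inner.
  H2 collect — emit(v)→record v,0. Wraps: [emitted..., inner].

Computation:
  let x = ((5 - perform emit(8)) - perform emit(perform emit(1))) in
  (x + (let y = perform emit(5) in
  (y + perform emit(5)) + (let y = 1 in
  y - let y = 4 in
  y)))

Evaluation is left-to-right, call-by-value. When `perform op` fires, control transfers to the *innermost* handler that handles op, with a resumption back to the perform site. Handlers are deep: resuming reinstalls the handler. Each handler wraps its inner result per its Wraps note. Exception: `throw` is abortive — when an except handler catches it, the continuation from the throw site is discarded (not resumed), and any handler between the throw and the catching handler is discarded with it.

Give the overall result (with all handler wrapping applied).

Answer: [8, 1, 0, 5, 5, 2]

Working:
emit(8) @ H2 ⇒ out+=8
emit(1) @ H2 ⇒ out+=1
emit(0) @ H2 ⇒ out+=0
emit(5) @ H2 ⇒ out+=5
emit(5) @ H2 ⇒ out+=5
H0 returns 2
H1 returns 2
H2 returns [8, 1, 0, 5, 5, 2]
= [8, 1, 0, 5, 5, 2]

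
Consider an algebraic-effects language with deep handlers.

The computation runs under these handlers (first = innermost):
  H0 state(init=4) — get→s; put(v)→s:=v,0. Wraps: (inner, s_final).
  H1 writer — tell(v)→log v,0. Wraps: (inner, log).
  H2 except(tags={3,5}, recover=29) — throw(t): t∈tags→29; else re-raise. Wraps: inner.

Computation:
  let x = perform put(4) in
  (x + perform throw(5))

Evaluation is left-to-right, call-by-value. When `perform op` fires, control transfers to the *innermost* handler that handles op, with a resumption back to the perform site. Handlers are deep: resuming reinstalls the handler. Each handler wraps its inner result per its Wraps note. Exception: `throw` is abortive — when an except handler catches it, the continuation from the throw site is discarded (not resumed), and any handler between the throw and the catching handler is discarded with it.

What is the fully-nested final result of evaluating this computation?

Answer: 29

Working:
put(4) @ H0 ⇒ s:=4
throw(5) @ H2 caught ⇒ 29
= 29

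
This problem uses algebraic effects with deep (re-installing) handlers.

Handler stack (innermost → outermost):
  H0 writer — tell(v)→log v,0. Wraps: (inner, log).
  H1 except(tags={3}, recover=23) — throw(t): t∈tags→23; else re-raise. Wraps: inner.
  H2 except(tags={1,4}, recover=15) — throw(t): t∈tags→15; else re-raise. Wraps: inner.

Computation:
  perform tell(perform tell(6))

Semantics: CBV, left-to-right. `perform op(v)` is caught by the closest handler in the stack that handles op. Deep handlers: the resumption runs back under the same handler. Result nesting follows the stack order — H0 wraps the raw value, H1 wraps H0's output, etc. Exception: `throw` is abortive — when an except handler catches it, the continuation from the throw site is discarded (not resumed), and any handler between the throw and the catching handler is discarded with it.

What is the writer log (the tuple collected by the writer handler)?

Evaluation trace:
tell(6) @ H0 ⇒ log+=6
tell(0) @ H0 ⇒ log+=0
H0 returns (0, (6, 0))
H1 returns (0, (6, 0))
H2 returns (0, (6, 0))
= (0, (6, 0))

Answer: (6, 0)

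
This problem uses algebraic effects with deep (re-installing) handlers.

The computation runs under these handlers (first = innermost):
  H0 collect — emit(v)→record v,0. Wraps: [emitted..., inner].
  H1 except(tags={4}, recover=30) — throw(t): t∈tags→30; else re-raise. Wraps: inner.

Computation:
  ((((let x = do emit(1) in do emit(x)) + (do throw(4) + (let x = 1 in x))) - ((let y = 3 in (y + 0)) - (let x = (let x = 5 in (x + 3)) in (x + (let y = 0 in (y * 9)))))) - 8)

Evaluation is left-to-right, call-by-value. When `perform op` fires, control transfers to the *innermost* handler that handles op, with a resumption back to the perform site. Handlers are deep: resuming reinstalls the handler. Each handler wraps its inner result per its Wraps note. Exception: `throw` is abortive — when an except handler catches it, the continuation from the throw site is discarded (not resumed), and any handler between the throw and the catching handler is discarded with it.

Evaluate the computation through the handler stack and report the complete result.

Evaluation trace:
emit(1) @ H0 ⇒ out+=1
emit(0) @ H0 ⇒ out+=0
throw(4) @ H1 caught ⇒ 30
= 30

Answer: 30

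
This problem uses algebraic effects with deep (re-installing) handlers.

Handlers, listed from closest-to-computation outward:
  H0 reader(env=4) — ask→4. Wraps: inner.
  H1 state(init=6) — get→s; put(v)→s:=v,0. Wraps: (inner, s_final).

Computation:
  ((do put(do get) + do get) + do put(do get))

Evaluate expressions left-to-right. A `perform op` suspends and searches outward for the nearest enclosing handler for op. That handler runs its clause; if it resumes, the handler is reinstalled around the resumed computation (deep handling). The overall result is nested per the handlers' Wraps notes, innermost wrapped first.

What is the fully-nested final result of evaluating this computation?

Evaluation trace:
get @ H1 ⇒ 6
put(6) @ H1 ⇒ s:=6
get @ H1 ⇒ 6
get @ H1 ⇒ 6
put(6) @ H1 ⇒ s:=6
H0 returns 6
H1 returns (6, 6)
= (6, 6)

Answer: (6, 6)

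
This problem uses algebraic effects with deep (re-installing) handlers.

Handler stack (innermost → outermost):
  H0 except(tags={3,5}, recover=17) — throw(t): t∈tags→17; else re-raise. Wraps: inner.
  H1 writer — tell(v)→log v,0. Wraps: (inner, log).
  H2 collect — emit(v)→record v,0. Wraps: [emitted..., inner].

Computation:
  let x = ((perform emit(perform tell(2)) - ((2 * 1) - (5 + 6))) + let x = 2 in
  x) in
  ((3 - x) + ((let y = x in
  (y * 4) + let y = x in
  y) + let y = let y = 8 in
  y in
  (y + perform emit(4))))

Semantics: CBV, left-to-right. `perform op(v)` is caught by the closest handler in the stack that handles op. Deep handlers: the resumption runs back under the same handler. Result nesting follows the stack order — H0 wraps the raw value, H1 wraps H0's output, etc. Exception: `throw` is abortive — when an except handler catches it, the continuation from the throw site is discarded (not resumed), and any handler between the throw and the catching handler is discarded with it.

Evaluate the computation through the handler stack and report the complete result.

Answer: [0, 4, (55, (2))]

Evaluation trace:
tell(2) @ H1 ⇒ log+=2
emit(0) @ H2 ⇒ out+=0
emit(4) @ H2 ⇒ out+=4
H0 returns 55
H1 returns (55, (2))
H2 returns [0, 4, (55, (2))]
= [0, 4, (55, (2))]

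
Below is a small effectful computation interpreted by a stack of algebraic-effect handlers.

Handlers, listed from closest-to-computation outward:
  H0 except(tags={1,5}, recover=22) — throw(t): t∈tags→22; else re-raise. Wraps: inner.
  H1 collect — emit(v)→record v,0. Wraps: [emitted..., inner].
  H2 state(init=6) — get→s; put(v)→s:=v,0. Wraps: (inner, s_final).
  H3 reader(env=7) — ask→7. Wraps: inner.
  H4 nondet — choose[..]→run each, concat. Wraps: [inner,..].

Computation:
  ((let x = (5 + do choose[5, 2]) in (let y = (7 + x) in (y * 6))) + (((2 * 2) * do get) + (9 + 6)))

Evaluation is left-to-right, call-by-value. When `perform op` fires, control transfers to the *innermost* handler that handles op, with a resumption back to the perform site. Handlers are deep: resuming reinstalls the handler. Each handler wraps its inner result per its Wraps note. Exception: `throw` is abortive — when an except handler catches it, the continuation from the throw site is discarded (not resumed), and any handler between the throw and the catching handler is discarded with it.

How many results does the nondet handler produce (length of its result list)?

Answer: 2

Step-by-step:
choose[5, 2] @ H4
  branch[0] choose=5:
    get @ H2 ⇒ 6
    H0 returns 141
    H1 returns [141]
    H2 returns ([141], 6)
    H3 returns ([141], 6)
    H4 returns [([141], 6)]
  branch[1] choose=2:
    get @ H2 ⇒ 6
    H0 returns 123
    H1 returns [123]
    H2 returns ([123], 6)
    H3 returns ([123], 6)
    H4 returns [([123], 6)]
= [([141], 6), ([123], 6)]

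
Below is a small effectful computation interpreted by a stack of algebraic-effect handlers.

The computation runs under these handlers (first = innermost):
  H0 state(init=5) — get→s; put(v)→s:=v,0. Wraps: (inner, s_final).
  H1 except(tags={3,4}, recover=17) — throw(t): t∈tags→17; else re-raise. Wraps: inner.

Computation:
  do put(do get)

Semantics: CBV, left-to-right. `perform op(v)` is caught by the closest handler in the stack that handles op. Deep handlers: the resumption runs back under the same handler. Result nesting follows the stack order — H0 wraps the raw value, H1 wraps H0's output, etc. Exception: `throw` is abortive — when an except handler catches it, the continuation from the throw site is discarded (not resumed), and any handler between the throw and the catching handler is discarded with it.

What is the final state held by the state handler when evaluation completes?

Answer: 5

Step-by-step:
get @ H0 ⇒ 5
put(5) @ H0 ⇒ s:=5
H0 returns (0, 5)
H1 returns (0, 5)
= (0, 5)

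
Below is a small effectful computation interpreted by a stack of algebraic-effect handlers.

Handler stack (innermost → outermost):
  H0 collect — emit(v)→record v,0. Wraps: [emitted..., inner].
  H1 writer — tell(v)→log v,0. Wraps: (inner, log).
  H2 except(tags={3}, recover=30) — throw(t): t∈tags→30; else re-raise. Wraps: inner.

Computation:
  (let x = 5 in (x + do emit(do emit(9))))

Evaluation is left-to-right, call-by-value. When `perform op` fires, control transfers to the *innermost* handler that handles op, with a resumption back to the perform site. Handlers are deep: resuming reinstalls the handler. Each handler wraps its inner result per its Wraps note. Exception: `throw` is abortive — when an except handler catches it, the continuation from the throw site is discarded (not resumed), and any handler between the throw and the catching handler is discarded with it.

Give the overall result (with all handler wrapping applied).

Step-by-step:
emit(9) @ H0 ⇒ out+=9
emit(0) @ H0 ⇒ out+=0
H0 returns [9, 0, 5]
H1 returns ([9, 0, 5], ())
H2 returns ([9, 0, 5], ())
= ([9, 0, 5], ())

Answer: ([9, 0, 5], ())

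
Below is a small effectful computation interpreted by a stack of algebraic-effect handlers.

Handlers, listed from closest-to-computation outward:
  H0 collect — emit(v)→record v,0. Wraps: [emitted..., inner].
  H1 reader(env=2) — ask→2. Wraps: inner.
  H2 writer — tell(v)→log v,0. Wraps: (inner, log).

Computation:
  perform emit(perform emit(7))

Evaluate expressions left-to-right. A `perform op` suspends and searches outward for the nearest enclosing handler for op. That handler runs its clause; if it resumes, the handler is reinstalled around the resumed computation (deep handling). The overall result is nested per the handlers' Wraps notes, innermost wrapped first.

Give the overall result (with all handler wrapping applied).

Answer: ([7, 0, 0], ())

Working:
emit(7) @ H0 ⇒ out+=7
emit(0) @ H0 ⇒ out+=0
H0 returns [7, 0, 0]
H1 returns [7, 0, 0]
H2 returns ([7, 0, 0], ())
= ([7, 0, 0], ())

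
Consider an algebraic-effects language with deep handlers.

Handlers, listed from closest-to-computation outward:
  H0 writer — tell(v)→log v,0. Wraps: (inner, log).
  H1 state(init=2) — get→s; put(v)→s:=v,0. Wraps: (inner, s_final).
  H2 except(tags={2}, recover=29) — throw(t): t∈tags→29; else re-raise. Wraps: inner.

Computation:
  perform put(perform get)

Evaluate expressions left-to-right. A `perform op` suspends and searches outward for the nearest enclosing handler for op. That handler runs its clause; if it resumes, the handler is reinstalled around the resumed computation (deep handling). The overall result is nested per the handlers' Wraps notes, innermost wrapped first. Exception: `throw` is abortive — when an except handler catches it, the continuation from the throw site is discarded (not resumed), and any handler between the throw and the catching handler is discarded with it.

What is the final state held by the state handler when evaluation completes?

Step-by-step:
get @ H1 ⇒ 2
put(2) @ H1 ⇒ s:=2
H0 returns (0, ())
H1 returns ((0, ()), 2)
H2 returns ((0, ()), 2)
= ((0, ()), 2)

Answer: 2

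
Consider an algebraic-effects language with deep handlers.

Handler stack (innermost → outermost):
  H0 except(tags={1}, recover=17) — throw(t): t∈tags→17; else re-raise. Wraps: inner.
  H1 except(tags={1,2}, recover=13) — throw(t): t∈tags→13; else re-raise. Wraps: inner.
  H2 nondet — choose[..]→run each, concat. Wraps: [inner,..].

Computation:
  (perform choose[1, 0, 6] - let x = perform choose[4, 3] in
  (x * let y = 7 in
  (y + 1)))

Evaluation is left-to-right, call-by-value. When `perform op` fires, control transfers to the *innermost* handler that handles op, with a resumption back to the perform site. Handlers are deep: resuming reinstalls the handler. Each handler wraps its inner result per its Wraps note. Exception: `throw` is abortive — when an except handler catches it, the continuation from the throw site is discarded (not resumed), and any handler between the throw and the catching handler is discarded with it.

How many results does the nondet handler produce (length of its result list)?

Evaluation trace:
choose[1, 0, 6] @ H2
  branch[0] choose=1:
    choose[4, 3] @ H2
      branch[0] choose=4:
        H0 returns -31
        H1 returns -31
        H2 returns [-31]
      branch[1] choose=3:
        H0 returns -23
        H1 returns -23
        H2 returns [-23]
  branch[1] choose=0:
    choose[4, 3] @ H2
      branch[0] choose=4:
        H0 returns -32
        H1 returns -32
        H2 returns [-32]
      branch[1] choose=3:
        H0 returns -24
        H1 returns -24
        H2 returns [-24]
  branch[2] choose=6:
    choose[4, 3] @ H2
      branch[0] choose=4:
        H0 returns -26
        H1 returns -26
        H2 returns [-26]
      branch[1] choose=3:
        H0 returns -18
        H1 returns -18
        H2 returns [-18]
= [-31, -23, -32, -24, -26, -18]

Answer: 6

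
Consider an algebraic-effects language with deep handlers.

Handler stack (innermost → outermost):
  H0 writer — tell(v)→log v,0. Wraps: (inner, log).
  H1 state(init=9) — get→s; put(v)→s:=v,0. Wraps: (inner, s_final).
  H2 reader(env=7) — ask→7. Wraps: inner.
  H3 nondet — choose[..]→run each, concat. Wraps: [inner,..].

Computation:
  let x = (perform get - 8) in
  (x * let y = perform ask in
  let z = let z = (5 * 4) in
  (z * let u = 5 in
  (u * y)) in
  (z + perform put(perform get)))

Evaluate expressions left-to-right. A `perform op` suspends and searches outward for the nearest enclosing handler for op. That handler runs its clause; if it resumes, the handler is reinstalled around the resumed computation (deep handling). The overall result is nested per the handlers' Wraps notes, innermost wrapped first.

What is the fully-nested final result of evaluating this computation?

Answer: [((700, ()), 9)]

Working:
get @ H1 ⇒ 9
ask @ H2 ⇒ 7
get @ H1 ⇒ 9
put(9) @ H1 ⇒ s:=9
H0 returns (700, ())
H1 returns ((700, ()), 9)
H2 returns ((700, ()), 9)
H3 returns [((700, ()), 9)]
= [((700, ()), 9)]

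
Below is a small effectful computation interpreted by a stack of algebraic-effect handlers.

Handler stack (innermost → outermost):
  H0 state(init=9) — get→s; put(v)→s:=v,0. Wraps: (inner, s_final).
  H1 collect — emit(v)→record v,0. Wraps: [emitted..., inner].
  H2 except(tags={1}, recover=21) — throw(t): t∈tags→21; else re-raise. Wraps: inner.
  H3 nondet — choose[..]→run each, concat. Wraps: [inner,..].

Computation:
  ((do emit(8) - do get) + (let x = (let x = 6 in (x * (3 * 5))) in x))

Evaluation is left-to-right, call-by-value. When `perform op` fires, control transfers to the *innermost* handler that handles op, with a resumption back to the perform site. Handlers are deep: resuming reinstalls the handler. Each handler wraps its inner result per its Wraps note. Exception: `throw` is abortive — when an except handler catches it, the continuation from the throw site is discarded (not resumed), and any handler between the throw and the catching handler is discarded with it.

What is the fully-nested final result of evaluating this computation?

Answer: [[8, (81, 9)]]

Evaluation trace:
emit(8) @ H1 ⇒ out+=8
get @ H0 ⇒ 9
H0 returns (81, 9)
H1 returns [8, (81, 9)]
H2 returns [8, (81, 9)]
H3 returns [[8, (81, 9)]]
= [[8, (81, 9)]]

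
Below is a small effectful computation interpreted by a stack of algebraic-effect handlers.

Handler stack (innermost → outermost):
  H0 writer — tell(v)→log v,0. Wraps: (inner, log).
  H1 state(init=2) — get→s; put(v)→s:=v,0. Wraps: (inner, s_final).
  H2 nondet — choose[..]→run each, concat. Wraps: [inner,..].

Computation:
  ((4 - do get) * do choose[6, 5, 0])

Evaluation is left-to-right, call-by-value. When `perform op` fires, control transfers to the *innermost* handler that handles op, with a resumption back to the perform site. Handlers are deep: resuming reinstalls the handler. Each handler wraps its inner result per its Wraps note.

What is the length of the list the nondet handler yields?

Answer: 3

Working:
get @ H1 ⇒ 2
choose[6, 5, 0] @ H2
  branch[0] choose=6:
    H0 returns (12, ())
    H1 returns ((12, ()), 2)
    H2 returns [((12, ()), 2)]
  branch[1] choose=5:
    H0 returns (10, ())
    H1 returns ((10, ()), 2)
    H2 returns [((10, ()), 2)]
  branch[2] choose=0:
    H0 returns (0, ())
    H1 returns ((0, ()), 2)
    H2 returns [((0, ()), 2)]
= [((12, ()), 2), ((10, ()), 2), ((0, ()), 2)]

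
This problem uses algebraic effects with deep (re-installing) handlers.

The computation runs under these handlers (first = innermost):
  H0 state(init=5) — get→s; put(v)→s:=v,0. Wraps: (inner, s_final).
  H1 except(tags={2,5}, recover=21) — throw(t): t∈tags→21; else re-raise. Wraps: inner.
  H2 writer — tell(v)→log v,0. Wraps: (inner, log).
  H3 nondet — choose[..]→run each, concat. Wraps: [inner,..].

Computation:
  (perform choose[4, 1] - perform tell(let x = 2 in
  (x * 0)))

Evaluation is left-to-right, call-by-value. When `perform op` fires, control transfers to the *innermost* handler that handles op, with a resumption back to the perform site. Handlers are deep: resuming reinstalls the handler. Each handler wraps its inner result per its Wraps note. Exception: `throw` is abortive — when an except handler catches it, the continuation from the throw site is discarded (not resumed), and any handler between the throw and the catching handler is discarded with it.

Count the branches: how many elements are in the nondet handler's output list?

Evaluation trace:
choose[4, 1] @ H3
  branch[0] choose=4:
    tell(0) @ H2 ⇒ log+=0
    H0 returns (4, 5)
    H1 returns (4, 5)
    H2 returns ((4, 5), (0))
    H3 returns [((4, 5), (0))]
  branch[1] choose=1:
    tell(0) @ H2 ⇒ log+=0
    H0 returns (1, 5)
    H1 returns (1, 5)
    H2 returns ((1, 5), (0))
    H3 returns [((1, 5), (0))]
= [((4, 5), (0)), ((1, 5), (0))]

Answer: 2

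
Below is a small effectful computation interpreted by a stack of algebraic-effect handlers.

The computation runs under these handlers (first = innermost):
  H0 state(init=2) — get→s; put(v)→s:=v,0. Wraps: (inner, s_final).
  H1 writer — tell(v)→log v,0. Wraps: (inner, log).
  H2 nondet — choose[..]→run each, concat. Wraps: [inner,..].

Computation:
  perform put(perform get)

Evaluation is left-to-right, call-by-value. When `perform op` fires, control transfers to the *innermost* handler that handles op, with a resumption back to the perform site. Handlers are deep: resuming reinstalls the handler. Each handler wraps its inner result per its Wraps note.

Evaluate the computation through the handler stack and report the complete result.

Answer: [((0, 2), ())]

Step-by-step:
get @ H0 ⇒ 2
put(2) @ H0 ⇒ s:=2
H0 returns (0, 2)
H1 returns ((0, 2), ())
H2 returns [((0, 2), ())]
= [((0, 2), ())]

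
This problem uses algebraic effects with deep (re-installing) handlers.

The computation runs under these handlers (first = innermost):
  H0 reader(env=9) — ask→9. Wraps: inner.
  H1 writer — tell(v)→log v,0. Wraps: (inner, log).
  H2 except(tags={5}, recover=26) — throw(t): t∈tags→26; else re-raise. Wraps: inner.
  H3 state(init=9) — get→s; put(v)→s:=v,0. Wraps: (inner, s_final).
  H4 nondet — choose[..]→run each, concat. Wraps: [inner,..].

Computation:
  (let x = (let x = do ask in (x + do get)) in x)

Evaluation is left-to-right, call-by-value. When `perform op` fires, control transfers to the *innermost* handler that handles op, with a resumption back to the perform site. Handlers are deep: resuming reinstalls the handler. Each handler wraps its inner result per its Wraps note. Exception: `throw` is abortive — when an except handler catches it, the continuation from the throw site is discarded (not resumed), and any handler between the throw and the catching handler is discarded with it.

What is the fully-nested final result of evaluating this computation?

Working:
ask @ H0 ⇒ 9
get @ H3 ⇒ 9
H0 returns 18
H1 returns (18, ())
H2 returns (18, ())
H3 returns ((18, ()), 9)
H4 returns [((18, ()), 9)]
= [((18, ()), 9)]

Answer: [((18, ()), 9)]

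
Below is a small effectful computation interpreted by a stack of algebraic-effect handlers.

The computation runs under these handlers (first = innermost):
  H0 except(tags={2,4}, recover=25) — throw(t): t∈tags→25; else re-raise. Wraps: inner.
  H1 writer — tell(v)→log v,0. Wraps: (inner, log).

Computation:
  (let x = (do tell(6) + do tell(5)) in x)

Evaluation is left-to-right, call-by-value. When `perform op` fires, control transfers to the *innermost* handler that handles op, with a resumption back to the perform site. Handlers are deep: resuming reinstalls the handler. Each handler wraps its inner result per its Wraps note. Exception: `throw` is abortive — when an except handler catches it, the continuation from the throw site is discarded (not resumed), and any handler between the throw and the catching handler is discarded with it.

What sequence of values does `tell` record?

Answer: (6, 5)

Evaluation trace:
tell(6) @ H1 ⇒ log+=6
tell(5) @ H1 ⇒ log+=5
H0 returns 0
H1 returns (0, (6, 5))
= (0, (6, 5))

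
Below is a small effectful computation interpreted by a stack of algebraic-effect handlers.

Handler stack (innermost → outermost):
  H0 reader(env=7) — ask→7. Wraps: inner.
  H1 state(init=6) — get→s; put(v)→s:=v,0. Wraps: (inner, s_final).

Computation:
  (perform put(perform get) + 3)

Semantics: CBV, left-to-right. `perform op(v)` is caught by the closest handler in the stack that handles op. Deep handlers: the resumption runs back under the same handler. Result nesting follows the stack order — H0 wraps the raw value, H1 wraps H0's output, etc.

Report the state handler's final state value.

Evaluation trace:
get @ H1 ⇒ 6
put(6) @ H1 ⇒ s:=6
H0 returns 3
H1 returns (3, 6)
= (3, 6)

Answer: 6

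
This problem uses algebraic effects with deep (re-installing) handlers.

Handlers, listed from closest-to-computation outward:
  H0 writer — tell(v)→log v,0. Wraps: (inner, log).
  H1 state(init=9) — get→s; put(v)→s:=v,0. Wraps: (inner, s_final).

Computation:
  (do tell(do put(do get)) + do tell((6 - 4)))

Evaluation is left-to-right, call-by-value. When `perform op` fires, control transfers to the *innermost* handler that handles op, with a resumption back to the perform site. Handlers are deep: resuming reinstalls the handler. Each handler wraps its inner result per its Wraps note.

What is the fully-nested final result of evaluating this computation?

Answer: ((0, (0, 2)), 9)

Working:
get @ H1 ⇒ 9
put(9) @ H1 ⇒ s:=9
tell(0) @ H0 ⇒ log+=0
tell(2) @ H0 ⇒ log+=2
H0 returns (0, (0, 2))
H1 returns ((0, (0, 2)), 9)
= ((0, (0, 2)), 9)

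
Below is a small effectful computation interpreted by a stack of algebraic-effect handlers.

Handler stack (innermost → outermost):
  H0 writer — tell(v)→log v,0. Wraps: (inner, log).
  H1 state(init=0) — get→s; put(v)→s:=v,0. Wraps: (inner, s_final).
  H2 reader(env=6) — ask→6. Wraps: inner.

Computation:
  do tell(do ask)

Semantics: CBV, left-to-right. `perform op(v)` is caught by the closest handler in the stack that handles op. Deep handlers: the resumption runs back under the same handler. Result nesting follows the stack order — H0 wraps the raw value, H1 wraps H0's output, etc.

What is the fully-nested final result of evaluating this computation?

Answer: ((0, (6)), 0)

Evaluation trace:
ask @ H2 ⇒ 6
tell(6) @ H0 ⇒ log+=6
H0 returns (0, (6))
H1 returns ((0, (6)), 0)
H2 returns ((0, (6)), 0)
= ((0, (6)), 0)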